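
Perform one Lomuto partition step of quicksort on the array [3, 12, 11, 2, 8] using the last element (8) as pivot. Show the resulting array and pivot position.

Lomuto partition with pivot = 8:

Initial array: [3, 12, 11, 2, 8]

arr[0]=3 <= 8: swap with position 0, array becomes [3, 12, 11, 2, 8]
arr[1]=12 > 8: no swap
arr[2]=11 > 8: no swap
arr[3]=2 <= 8: swap with position 1, array becomes [3, 2, 11, 12, 8]

Place pivot at position 2: [3, 2, 8, 12, 11]
Pivot position: 2

After partitioning with pivot 8, the array becomes [3, 2, 8, 12, 11]. The pivot is placed at index 2. All elements to the left of the pivot are <= 8, and all elements to the right are > 8.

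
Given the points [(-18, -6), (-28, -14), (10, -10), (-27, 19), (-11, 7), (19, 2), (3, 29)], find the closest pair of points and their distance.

Computing all pairwise distances among 7 points:

d((-18, -6), (-28, -14)) = 12.8062 <-- minimum
d((-18, -6), (10, -10)) = 28.2843
d((-18, -6), (-27, 19)) = 26.5707
d((-18, -6), (-11, 7)) = 14.7648
d((-18, -6), (19, 2)) = 37.855
d((-18, -6), (3, 29)) = 40.8167
d((-28, -14), (10, -10)) = 38.2099
d((-28, -14), (-27, 19)) = 33.0151
d((-28, -14), (-11, 7)) = 27.0185
d((-28, -14), (19, 2)) = 49.6488
d((-28, -14), (3, 29)) = 53.0094
d((10, -10), (-27, 19)) = 47.0106
d((10, -10), (-11, 7)) = 27.0185
d((10, -10), (19, 2)) = 15.0
d((10, -10), (3, 29)) = 39.6232
d((-27, 19), (-11, 7)) = 20.0
d((-27, 19), (19, 2)) = 49.0408
d((-27, 19), (3, 29)) = 31.6228
d((-11, 7), (19, 2)) = 30.4138
d((-11, 7), (3, 29)) = 26.0768
d((19, 2), (3, 29)) = 31.3847

Closest pair: (-18, -6) and (-28, -14) with distance 12.8062

The closest pair is (-18, -6) and (-28, -14) with Euclidean distance 12.8062. For 7 points, brute-force pairwise comparison is shown above. For large n, the divide-and-conquer algorithm (sort by x, recurse on halves, check the dividing strip) achieves O(n log n).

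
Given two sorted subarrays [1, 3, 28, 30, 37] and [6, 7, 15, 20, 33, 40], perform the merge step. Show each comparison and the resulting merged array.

Merging process:

Compare 1 vs 6: take 1 from left. Merged: [1]
Compare 3 vs 6: take 3 from left. Merged: [1, 3]
Compare 28 vs 6: take 6 from right. Merged: [1, 3, 6]
Compare 28 vs 7: take 7 from right. Merged: [1, 3, 6, 7]
Compare 28 vs 15: take 15 from right. Merged: [1, 3, 6, 7, 15]
Compare 28 vs 20: take 20 from right. Merged: [1, 3, 6, 7, 15, 20]
Compare 28 vs 33: take 28 from left. Merged: [1, 3, 6, 7, 15, 20, 28]
Compare 30 vs 33: take 30 from left. Merged: [1, 3, 6, 7, 15, 20, 28, 30]
Compare 37 vs 33: take 33 from right. Merged: [1, 3, 6, 7, 15, 20, 28, 30, 33]
Compare 37 vs 40: take 37 from left. Merged: [1, 3, 6, 7, 15, 20, 28, 30, 33, 37]
Append remaining from right: [40]. Merged: [1, 3, 6, 7, 15, 20, 28, 30, 33, 37, 40]

Final merged array: [1, 3, 6, 7, 15, 20, 28, 30, 33, 37, 40]
Total comparisons: 10

The merged array is [1, 3, 6, 7, 15, 20, 28, 30, 33, 37, 40], requiring 10 comparisons. The merge step runs in O(n) time where n is the total number of elements.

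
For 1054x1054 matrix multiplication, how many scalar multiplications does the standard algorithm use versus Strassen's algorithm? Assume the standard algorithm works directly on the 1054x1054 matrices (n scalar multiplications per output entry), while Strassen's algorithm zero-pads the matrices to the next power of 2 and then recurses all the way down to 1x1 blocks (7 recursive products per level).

Matrix multiplication for 1054x1054 matrices:

Strassen's algorithm requires power-of-2 dimensions. Pad 1054x1054 to 2048x2048 (next power of 2).

Standard algorithm: 1054^3 = 1170905464 multiplications
Strassen's algorithm: 7^(log2(2048)) = 7^11 = 1977326743 multiplications
Difference: 1170905464 - 1977326743 = -806421279 (Strassen uses MORE here due to padding overhead — for small or just-over-power-of-2 n, padding can outweigh the per-level savings)

Standard: 1170905464 multiplications (1054^3). Strassen: 1977326743 multiplications (7^11, after padding to 2048x2048). Strassen reduces 8 recursive multiplications to 7 at each level.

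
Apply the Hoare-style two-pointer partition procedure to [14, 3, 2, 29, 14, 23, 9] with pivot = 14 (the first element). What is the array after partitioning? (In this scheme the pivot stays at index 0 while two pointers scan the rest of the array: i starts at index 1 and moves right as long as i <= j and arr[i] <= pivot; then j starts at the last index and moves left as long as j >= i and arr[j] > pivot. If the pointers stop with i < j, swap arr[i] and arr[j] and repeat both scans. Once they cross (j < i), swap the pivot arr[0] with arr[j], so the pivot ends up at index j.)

Hoare-style two-pointer partition with pivot = 14:

Initial array: [14, 3, 2, 29, 14, 23, 9]

Pointers start at i = 1, j = 6.
i stops at index 3 (arr[3]=29 > 14), j stops at index 6 (arr[6]=9 <= 14): swap arr[3] and arr[6], array becomes [14, 3, 2, 9, 14, 23, 29]
i ends at 5, j ends at 4: the pointers have crossed (j < i), so scanning stops.

Swap pivot arr[0] with arr[4] to place pivot at position 4: [14, 3, 2, 9, 14, 23, 29]
Pivot position: 4

After partitioning with pivot 14, the array becomes [14, 3, 2, 9, 14, 23, 29]. The pivot is placed at index 4. All elements to the left of the pivot are <= 14, and all elements to the right are > 14.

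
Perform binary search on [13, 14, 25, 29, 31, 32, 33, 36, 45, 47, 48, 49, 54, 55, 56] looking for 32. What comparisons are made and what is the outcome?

Binary search for 32 in [13, 14, 25, 29, 31, 32, 33, 36, 45, 47, 48, 49, 54, 55, 56]:

lo=0, hi=14, mid=7, arr[mid]=36 -> 36 > 32, search left half
lo=0, hi=6, mid=3, arr[mid]=29 -> 29 < 32, search right half
lo=4, hi=6, mid=5, arr[mid]=32 -> Found target at index 5!

Binary search finds 32 at index 5 after 3 comparisons. The search repeatedly halves the search space by comparing with the middle element.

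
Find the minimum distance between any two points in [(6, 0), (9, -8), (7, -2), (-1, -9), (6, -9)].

Computing all pairwise distances among 5 points:

d((6, 0), (9, -8)) = 8.544
d((6, 0), (7, -2)) = 2.2361 <-- minimum
d((6, 0), (-1, -9)) = 11.4018
d((6, 0), (6, -9)) = 9.0
d((9, -8), (7, -2)) = 6.3246
d((9, -8), (-1, -9)) = 10.0499
d((9, -8), (6, -9)) = 3.1623
d((7, -2), (-1, -9)) = 10.6301
d((7, -2), (6, -9)) = 7.0711
d((-1, -9), (6, -9)) = 7.0

Closest pair: (6, 0) and (7, -2) with distance 2.2361

The closest pair is (6, 0) and (7, -2) with Euclidean distance 2.2361. For 5 points, brute-force pairwise comparison is shown above. For large n, the divide-and-conquer algorithm (sort by x, recurse on halves, check the dividing strip) achieves O(n log n).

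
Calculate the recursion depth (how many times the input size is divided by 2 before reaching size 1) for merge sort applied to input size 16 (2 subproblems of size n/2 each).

For divide and conquer with division factor 2:

Problem sizes at each level:
Level 0: 16
Level 1: 8
Level 2: 4
Level 3: 2
Level 4: 1

The root is level 0 and the size-1 base case is level 4 (the tree spans levels 0 through 4, i.e. 5 levels counting the root), so the depth is the number of divisions: log_2(16) = 4

The recursion tree depth is log_2(16) = 4. At each level, the problem size is divided by 2, so it takes 4 divisions to reduce to a base case of size 1. The algorithm makes 2 recursive calls at each level.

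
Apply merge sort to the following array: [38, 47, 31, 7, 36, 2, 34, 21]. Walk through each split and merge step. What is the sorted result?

Merge sort trace:

Split: [38, 47, 31, 7, 36, 2, 34, 21] -> [38, 47, 31, 7] and [36, 2, 34, 21]
  Split: [38, 47, 31, 7] -> [38, 47] and [31, 7]
    Split: [38, 47] -> [38] and [47]
    Merge: [38] + [47] -> [38, 47]
    Split: [31, 7] -> [31] and [7]
    Merge: [31] + [7] -> [7, 31]
  Merge: [38, 47] + [7, 31] -> [7, 31, 38, 47]
  Split: [36, 2, 34, 21] -> [36, 2] and [34, 21]
    Split: [36, 2] -> [36] and [2]
    Merge: [36] + [2] -> [2, 36]
    Split: [34, 21] -> [34] and [21]
    Merge: [34] + [21] -> [21, 34]
  Merge: [2, 36] + [21, 34] -> [2, 21, 34, 36]
Merge: [7, 31, 38, 47] + [2, 21, 34, 36] -> [2, 7, 21, 31, 34, 36, 38, 47]

Final sorted array: [2, 7, 21, 31, 34, 36, 38, 47]

The merge sort proceeds by recursively splitting the array and merging sorted halves.
After all merges, the sorted array is [2, 7, 21, 31, 34, 36, 38, 47].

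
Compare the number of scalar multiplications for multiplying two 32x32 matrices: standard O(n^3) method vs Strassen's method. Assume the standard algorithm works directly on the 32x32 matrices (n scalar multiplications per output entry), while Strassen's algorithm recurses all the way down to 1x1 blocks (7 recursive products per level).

Matrix multiplication for 32x32 matrices:

Standard algorithm: 32^3 = 32768 multiplications
Strassen's algorithm: 7^(log2(32)) = 7^5 = 16807 multiplications
Savings: 32768 - 16807 = 15961 multiplications

Standard: 32768 multiplications (32^3). Strassen: 16807 multiplications (7^5). Strassen reduces 8 recursive multiplications to 7 at each level.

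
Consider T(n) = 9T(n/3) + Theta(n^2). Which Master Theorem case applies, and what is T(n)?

Master Theorem for T(n) = 9T(n/3) + O(n^2):

a = 9, b = 3, c = 2
log_b(a) = log_3(9) = 2.0000

Case 2: c = 2 = log_3(9) = 2.0000
T(n) = O(n^2 log n) = O(n^2 log n)

For T(n) = 9T(n/3) + O(n^2): log_3(9) = 2.0000. This is Case 2 of the Master Theorem (c = log_b(a), equal work at all levels), giving O(n^2 log n).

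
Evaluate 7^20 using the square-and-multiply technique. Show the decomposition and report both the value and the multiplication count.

Computing 7^20 by squaring (build up from 7^1; each line after the first costs one multiplication):

7^1 = 7
7^2 = (7^1)^2 = 7^2 = 49
7^4 = (7^2)^2 = 49^2 = 2401
7^5 = 7 * 7^4 = 7 * 2401 = 16807
7^10 = (7^5)^2 = 16807^2 = 282475249
7^20 = (7^10)^2 = 282475249^2 = 79792266297612001

Result: 79792266297612001
Multiplications needed: 5 (5 lines after 7^1)

7^20 = 79792266297612001. Using exponentiation by squaring, this requires 5 multiplications. The key idea: if the exponent is even, square the half-power; if odd, multiply by the base once.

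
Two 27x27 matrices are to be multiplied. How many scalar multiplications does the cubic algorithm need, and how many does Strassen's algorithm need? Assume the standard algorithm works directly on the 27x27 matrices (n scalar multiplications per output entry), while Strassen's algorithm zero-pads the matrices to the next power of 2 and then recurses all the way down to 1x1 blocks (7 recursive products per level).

Matrix multiplication for 27x27 matrices:

Strassen's algorithm requires power-of-2 dimensions. Pad 27x27 to 32x32 (next power of 2).

Standard algorithm: 27^3 = 19683 multiplications
Strassen's algorithm: 7^(log2(32)) = 7^5 = 16807 multiplications
Savings: 19683 - 16807 = 2876 multiplications

Standard: 19683 multiplications (27^3). Strassen: 16807 multiplications (7^5, after padding to 32x32). Strassen reduces 8 recursive multiplications to 7 at each level.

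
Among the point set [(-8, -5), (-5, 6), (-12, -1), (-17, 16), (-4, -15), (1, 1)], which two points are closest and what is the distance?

Computing all pairwise distances among 6 points:

d((-8, -5), (-5, 6)) = 11.4018
d((-8, -5), (-12, -1)) = 5.6569 <-- minimum
d((-8, -5), (-17, 16)) = 22.8473
d((-8, -5), (-4, -15)) = 10.7703
d((-8, -5), (1, 1)) = 10.8167
d((-5, 6), (-12, -1)) = 9.8995
d((-5, 6), (-17, 16)) = 15.6205
d((-5, 6), (-4, -15)) = 21.0238
d((-5, 6), (1, 1)) = 7.8102
d((-12, -1), (-17, 16)) = 17.72
d((-12, -1), (-4, -15)) = 16.1245
d((-12, -1), (1, 1)) = 13.1529
d((-17, 16), (-4, -15)) = 33.6155
d((-17, 16), (1, 1)) = 23.4307
d((-4, -15), (1, 1)) = 16.7631

Closest pair: (-8, -5) and (-12, -1) with distance 5.6569

The closest pair is (-8, -5) and (-12, -1) with Euclidean distance 5.6569. For 6 points, brute-force pairwise comparison is shown above. For large n, the divide-and-conquer algorithm (sort by x, recurse on halves, check the dividing strip) achieves O(n log n).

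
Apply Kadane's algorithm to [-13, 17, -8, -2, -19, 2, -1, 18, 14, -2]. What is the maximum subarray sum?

Using Kadane's algorithm on [-13, 17, -8, -2, -19, 2, -1, 18, 14, -2]:

Scanning through the array:
Position 1 (value 17): max_ending_here = 17, max_so_far = 17
Position 2 (value -8): max_ending_here = 9, max_so_far = 17
Position 3 (value -2): max_ending_here = 7, max_so_far = 17
Position 4 (value -19): max_ending_here = -12, max_so_far = 17
Position 5 (value 2): max_ending_here = 2, max_so_far = 17
Position 6 (value -1): max_ending_here = 1, max_so_far = 17
Position 7 (value 18): max_ending_here = 19, max_so_far = 19
Position 8 (value 14): max_ending_here = 33, max_so_far = 33
Position 9 (value -2): max_ending_here = 31, max_so_far = 33

Maximum subarray: [2, -1, 18, 14]
Maximum sum: 33

The maximum subarray is [2, -1, 18, 14] with sum 33. This subarray runs from index 5 to index 8.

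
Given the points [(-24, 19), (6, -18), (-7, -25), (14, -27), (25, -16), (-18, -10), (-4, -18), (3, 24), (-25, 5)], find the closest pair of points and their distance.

Computing all pairwise distances among 9 points:

d((-24, 19), (6, -18)) = 47.634
d((-24, 19), (-7, -25)) = 47.1699
d((-24, 19), (14, -27)) = 59.6657
d((-24, 19), (25, -16)) = 60.2163
d((-24, 19), (-18, -10)) = 29.6142
d((-24, 19), (-4, -18)) = 42.0595
d((-24, 19), (3, 24)) = 27.4591
d((-24, 19), (-25, 5)) = 14.0357
d((6, -18), (-7, -25)) = 14.7648
d((6, -18), (14, -27)) = 12.0416
d((6, -18), (25, -16)) = 19.105
d((6, -18), (-18, -10)) = 25.2982
d((6, -18), (-4, -18)) = 10.0
d((6, -18), (3, 24)) = 42.107
d((6, -18), (-25, 5)) = 38.6005
d((-7, -25), (14, -27)) = 21.095
d((-7, -25), (25, -16)) = 33.2415
d((-7, -25), (-18, -10)) = 18.6011
d((-7, -25), (-4, -18)) = 7.6158 <-- minimum
d((-7, -25), (3, 24)) = 50.01
d((-7, -25), (-25, 5)) = 34.9857
d((14, -27), (25, -16)) = 15.5563
d((14, -27), (-18, -10)) = 36.2353
d((14, -27), (-4, -18)) = 20.1246
d((14, -27), (3, 24)) = 52.1728
d((14, -27), (-25, 5)) = 50.448
d((25, -16), (-18, -10)) = 43.4166
d((25, -16), (-4, -18)) = 29.0689
d((25, -16), (3, 24)) = 45.6508
d((25, -16), (-25, 5)) = 54.231
d((-18, -10), (-4, -18)) = 16.1245
d((-18, -10), (3, 24)) = 39.9625
d((-18, -10), (-25, 5)) = 16.5529
d((-4, -18), (3, 24)) = 42.5793
d((-4, -18), (-25, 5)) = 31.1448
d((3, 24), (-25, 5)) = 33.8378

Closest pair: (-7, -25) and (-4, -18) with distance 7.6158

The closest pair is (-7, -25) and (-4, -18) with Euclidean distance 7.6158. For 9 points, brute-force pairwise comparison is shown above. For large n, the divide-and-conquer algorithm (sort by x, recurse on halves, check the dividing strip) achieves O(n log n).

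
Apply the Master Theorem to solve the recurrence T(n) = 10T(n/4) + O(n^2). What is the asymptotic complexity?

Master Theorem for T(n) = 10T(n/4) + O(n^2):

a = 10, b = 4, c = 2
log_b(a) = log_4(10) = 1.6610

Case 3: c = 2 > log_4(10) = 1.6610
T(n) = O(n^2) = O(n^2)

For T(n) = 10T(n/4) + O(n^2): log_4(10) = 1.6610. This is Case 3 of the Master Theorem (c > log_b(a), work dominated by root), giving O(n^2).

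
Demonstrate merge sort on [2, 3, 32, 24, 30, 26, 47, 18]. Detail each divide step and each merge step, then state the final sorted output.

Merge sort trace:

Split: [2, 3, 32, 24, 30, 26, 47, 18] -> [2, 3, 32, 24] and [30, 26, 47, 18]
  Split: [2, 3, 32, 24] -> [2, 3] and [32, 24]
    Split: [2, 3] -> [2] and [3]
    Merge: [2] + [3] -> [2, 3]
    Split: [32, 24] -> [32] and [24]
    Merge: [32] + [24] -> [24, 32]
  Merge: [2, 3] + [24, 32] -> [2, 3, 24, 32]
  Split: [30, 26, 47, 18] -> [30, 26] and [47, 18]
    Split: [30, 26] -> [30] and [26]
    Merge: [30] + [26] -> [26, 30]
    Split: [47, 18] -> [47] and [18]
    Merge: [47] + [18] -> [18, 47]
  Merge: [26, 30] + [18, 47] -> [18, 26, 30, 47]
Merge: [2, 3, 24, 32] + [18, 26, 30, 47] -> [2, 3, 18, 24, 26, 30, 32, 47]

Final sorted array: [2, 3, 18, 24, 26, 30, 32, 47]

The merge sort proceeds by recursively splitting the array and merging sorted halves.
After all merges, the sorted array is [2, 3, 18, 24, 26, 30, 32, 47].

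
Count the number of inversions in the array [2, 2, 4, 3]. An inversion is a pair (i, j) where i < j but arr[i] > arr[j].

Finding inversions in [2, 2, 4, 3]:

(2, 3): arr[2]=4 > arr[3]=3

Total inversions: 1

The array has 1 inversion(s): (2,3). Each pair (i,j) satisfies i < j and arr[i] > arr[j].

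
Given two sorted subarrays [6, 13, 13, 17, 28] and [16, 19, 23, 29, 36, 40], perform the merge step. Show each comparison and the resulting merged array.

Merging process:

Compare 6 vs 16: take 6 from left. Merged: [6]
Compare 13 vs 16: take 13 from left. Merged: [6, 13]
Compare 13 vs 16: take 13 from left. Merged: [6, 13, 13]
Compare 17 vs 16: take 16 from right. Merged: [6, 13, 13, 16]
Compare 17 vs 19: take 17 from left. Merged: [6, 13, 13, 16, 17]
Compare 28 vs 19: take 19 from right. Merged: [6, 13, 13, 16, 17, 19]
Compare 28 vs 23: take 23 from right. Merged: [6, 13, 13, 16, 17, 19, 23]
Compare 28 vs 29: take 28 from left. Merged: [6, 13, 13, 16, 17, 19, 23, 28]
Append remaining from right: [29, 36, 40]. Merged: [6, 13, 13, 16, 17, 19, 23, 28, 29, 36, 40]

Final merged array: [6, 13, 13, 16, 17, 19, 23, 28, 29, 36, 40]
Total comparisons: 8

The merged array is [6, 13, 13, 16, 17, 19, 23, 28, 29, 36, 40], requiring 8 comparisons. The merge step runs in O(n) time where n is the total number of elements.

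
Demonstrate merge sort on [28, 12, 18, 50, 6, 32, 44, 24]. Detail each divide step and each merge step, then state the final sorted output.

Merge sort trace:

Split: [28, 12, 18, 50, 6, 32, 44, 24] -> [28, 12, 18, 50] and [6, 32, 44, 24]
  Split: [28, 12, 18, 50] -> [28, 12] and [18, 50]
    Split: [28, 12] -> [28] and [12]
    Merge: [28] + [12] -> [12, 28]
    Split: [18, 50] -> [18] and [50]
    Merge: [18] + [50] -> [18, 50]
  Merge: [12, 28] + [18, 50] -> [12, 18, 28, 50]
  Split: [6, 32, 44, 24] -> [6, 32] and [44, 24]
    Split: [6, 32] -> [6] and [32]
    Merge: [6] + [32] -> [6, 32]
    Split: [44, 24] -> [44] and [24]
    Merge: [44] + [24] -> [24, 44]
  Merge: [6, 32] + [24, 44] -> [6, 24, 32, 44]
Merge: [12, 18, 28, 50] + [6, 24, 32, 44] -> [6, 12, 18, 24, 28, 32, 44, 50]

Final sorted array: [6, 12, 18, 24, 28, 32, 44, 50]

The merge sort proceeds by recursively splitting the array and merging sorted halves.
After all merges, the sorted array is [6, 12, 18, 24, 28, 32, 44, 50].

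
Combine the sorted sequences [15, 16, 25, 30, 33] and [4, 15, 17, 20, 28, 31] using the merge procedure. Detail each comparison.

Merging process:

Compare 15 vs 4: take 4 from right. Merged: [4]
Compare 15 vs 15: take 15 from left. Merged: [4, 15]
Compare 16 vs 15: take 15 from right. Merged: [4, 15, 15]
Compare 16 vs 17: take 16 from left. Merged: [4, 15, 15, 16]
Compare 25 vs 17: take 17 from right. Merged: [4, 15, 15, 16, 17]
Compare 25 vs 20: take 20 from right. Merged: [4, 15, 15, 16, 17, 20]
Compare 25 vs 28: take 25 from left. Merged: [4, 15, 15, 16, 17, 20, 25]
Compare 30 vs 28: take 28 from right. Merged: [4, 15, 15, 16, 17, 20, 25, 28]
Compare 30 vs 31: take 30 from left. Merged: [4, 15, 15, 16, 17, 20, 25, 28, 30]
Compare 33 vs 31: take 31 from right. Merged: [4, 15, 15, 16, 17, 20, 25, 28, 30, 31]
Append remaining from left: [33]. Merged: [4, 15, 15, 16, 17, 20, 25, 28, 30, 31, 33]

Final merged array: [4, 15, 15, 16, 17, 20, 25, 28, 30, 31, 33]
Total comparisons: 10

The merged array is [4, 15, 15, 16, 17, 20, 25, 28, 30, 31, 33], requiring 10 comparisons. The merge step runs in O(n) time where n is the total number of elements.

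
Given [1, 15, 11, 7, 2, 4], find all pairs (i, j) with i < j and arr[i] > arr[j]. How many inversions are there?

Finding inversions in [1, 15, 11, 7, 2, 4]:

(1, 2): arr[1]=15 > arr[2]=11
(1, 3): arr[1]=15 > arr[3]=7
(1, 4): arr[1]=15 > arr[4]=2
(1, 5): arr[1]=15 > arr[5]=4
(2, 3): arr[2]=11 > arr[3]=7
(2, 4): arr[2]=11 > arr[4]=2
(2, 5): arr[2]=11 > arr[5]=4
(3, 4): arr[3]=7 > arr[4]=2
(3, 5): arr[3]=7 > arr[5]=4

Total inversions: 9

The array has 9 inversion(s): (1,2), (1,3), (1,4), (1,5), (2,3), (2,4), (2,5), (3,4), (3,5). Each pair (i,j) satisfies i < j and arr[i] > arr[j].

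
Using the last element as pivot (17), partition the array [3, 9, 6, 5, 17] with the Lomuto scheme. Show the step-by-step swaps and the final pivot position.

Lomuto partition with pivot = 17:

Initial array: [3, 9, 6, 5, 17]

arr[0]=3 <= 17: swap with position 0, array becomes [3, 9, 6, 5, 17]
arr[1]=9 <= 17: swap with position 1, array becomes [3, 9, 6, 5, 17]
arr[2]=6 <= 17: swap with position 2, array becomes [3, 9, 6, 5, 17]
arr[3]=5 <= 17: swap with position 3, array becomes [3, 9, 6, 5, 17]

Place pivot at position 4: [3, 9, 6, 5, 17]
Pivot position: 4

After partitioning with pivot 17, the array becomes [3, 9, 6, 5, 17]. The pivot is placed at index 4. All elements to the left of the pivot are <= 17, and all elements to the right are > 17.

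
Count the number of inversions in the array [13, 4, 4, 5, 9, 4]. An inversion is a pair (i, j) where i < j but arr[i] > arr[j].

Finding inversions in [13, 4, 4, 5, 9, 4]:

(0, 1): arr[0]=13 > arr[1]=4
(0, 2): arr[0]=13 > arr[2]=4
(0, 3): arr[0]=13 > arr[3]=5
(0, 4): arr[0]=13 > arr[4]=9
(0, 5): arr[0]=13 > arr[5]=4
(3, 5): arr[3]=5 > arr[5]=4
(4, 5): arr[4]=9 > arr[5]=4

Total inversions: 7

The array has 7 inversion(s): (0,1), (0,2), (0,3), (0,4), (0,5), (3,5), (4,5). Each pair (i,j) satisfies i < j and arr[i] > arr[j].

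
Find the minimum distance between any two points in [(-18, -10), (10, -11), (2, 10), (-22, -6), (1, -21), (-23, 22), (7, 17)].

Computing all pairwise distances among 7 points:

d((-18, -10), (10, -11)) = 28.0179
d((-18, -10), (2, 10)) = 28.2843
d((-18, -10), (-22, -6)) = 5.6569 <-- minimum
d((-18, -10), (1, -21)) = 21.9545
d((-18, -10), (-23, 22)) = 32.3883
d((-18, -10), (7, 17)) = 36.7967
d((10, -11), (2, 10)) = 22.4722
d((10, -11), (-22, -6)) = 32.3883
d((10, -11), (1, -21)) = 13.4536
d((10, -11), (-23, 22)) = 46.669
d((10, -11), (7, 17)) = 28.1603
d((2, 10), (-22, -6)) = 28.8444
d((2, 10), (1, -21)) = 31.0161
d((2, 10), (-23, 22)) = 27.7308
d((2, 10), (7, 17)) = 8.6023
d((-22, -6), (1, -21)) = 27.4591
d((-22, -6), (-23, 22)) = 28.0179
d((-22, -6), (7, 17)) = 37.0135
d((1, -21), (-23, 22)) = 49.2443
d((1, -21), (7, 17)) = 38.4708
d((-23, 22), (7, 17)) = 30.4138

Closest pair: (-18, -10) and (-22, -6) with distance 5.6569

The closest pair is (-18, -10) and (-22, -6) with Euclidean distance 5.6569. For 7 points, brute-force pairwise comparison is shown above. For large n, the divide-and-conquer algorithm (sort by x, recurse on halves, check the dividing strip) achieves O(n log n).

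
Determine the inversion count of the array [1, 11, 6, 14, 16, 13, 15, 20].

Finding inversions in [1, 11, 6, 14, 16, 13, 15, 20]:

(1, 2): arr[1]=11 > arr[2]=6
(3, 5): arr[3]=14 > arr[5]=13
(4, 5): arr[4]=16 > arr[5]=13
(4, 6): arr[4]=16 > arr[6]=15

Total inversions: 4

The array has 4 inversion(s): (1,2), (3,5), (4,5), (4,6). Each pair (i,j) satisfies i < j and arr[i] > arr[j].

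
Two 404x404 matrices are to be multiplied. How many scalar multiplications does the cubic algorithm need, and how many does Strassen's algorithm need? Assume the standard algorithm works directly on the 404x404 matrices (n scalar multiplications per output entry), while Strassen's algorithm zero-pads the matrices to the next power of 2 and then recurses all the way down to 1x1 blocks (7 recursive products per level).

Matrix multiplication for 404x404 matrices:

Strassen's algorithm requires power-of-2 dimensions. Pad 404x404 to 512x512 (next power of 2).

Standard algorithm: 404^3 = 65939264 multiplications
Strassen's algorithm: 7^(log2(512)) = 7^9 = 40353607 multiplications
Savings: 65939264 - 40353607 = 25585657 multiplications

Standard: 65939264 multiplications (404^3). Strassen: 40353607 multiplications (7^9, after padding to 512x512). Strassen reduces 8 recursive multiplications to 7 at each level.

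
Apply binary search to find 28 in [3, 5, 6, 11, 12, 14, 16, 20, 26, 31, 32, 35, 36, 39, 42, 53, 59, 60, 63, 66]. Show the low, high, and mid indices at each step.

Binary search for 28 in [3, 5, 6, 11, 12, 14, 16, 20, 26, 31, 32, 35, 36, 39, 42, 53, 59, 60, 63, 66]:

lo=0, hi=19, mid=9, arr[mid]=31 -> 31 > 28, search left half
lo=0, hi=8, mid=4, arr[mid]=12 -> 12 < 28, search right half
lo=5, hi=8, mid=6, arr[mid]=16 -> 16 < 28, search right half
lo=7, hi=8, mid=7, arr[mid]=20 -> 20 < 28, search right half
lo=8, hi=8, mid=8, arr[mid]=26 -> 26 < 28, search right half
lo=9 > hi=8, target 28 not found

Binary search determines that 28 is not in the array after 5 comparisons. The search space was exhausted without finding the target.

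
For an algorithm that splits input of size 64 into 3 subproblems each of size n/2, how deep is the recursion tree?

For divide and conquer with division factor 2:

Problem sizes at each level:
Level 0: 64
Level 1: 32
Level 2: 16
Level 3: 8
Level 4: 4
Level 5: 2
Level 6: 1

The root is level 0 and the size-1 base case is level 6 (the tree spans levels 0 through 6, i.e. 7 levels counting the root), so the depth is the number of divisions: log_2(64) = 6

The recursion tree depth is log_2(64) = 6. At each level, the problem size is divided by 2, so it takes 6 divisions to reduce to a base case of size 1. The algorithm makes 3 recursive calls at each level.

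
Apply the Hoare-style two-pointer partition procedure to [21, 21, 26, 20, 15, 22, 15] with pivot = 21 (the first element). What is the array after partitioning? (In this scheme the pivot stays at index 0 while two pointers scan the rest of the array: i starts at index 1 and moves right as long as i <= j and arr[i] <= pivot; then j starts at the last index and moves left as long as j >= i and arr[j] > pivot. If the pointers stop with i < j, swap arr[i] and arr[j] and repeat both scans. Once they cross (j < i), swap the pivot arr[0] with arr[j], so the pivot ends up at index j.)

Hoare-style two-pointer partition with pivot = 21:

Initial array: [21, 21, 26, 20, 15, 22, 15]

Pointers start at i = 1, j = 6.
i stops at index 2 (arr[2]=26 > 21), j stops at index 6 (arr[6]=15 <= 21): swap arr[2] and arr[6], array becomes [21, 21, 15, 20, 15, 22, 26]
i ends at 5, j ends at 4: the pointers have crossed (j < i), so scanning stops.

Swap pivot arr[0] with arr[4] to place pivot at position 4: [15, 21, 15, 20, 21, 22, 26]
Pivot position: 4

After partitioning with pivot 21, the array becomes [15, 21, 15, 20, 21, 22, 26]. The pivot is placed at index 4. All elements to the left of the pivot are <= 21, and all elements to the right are > 21.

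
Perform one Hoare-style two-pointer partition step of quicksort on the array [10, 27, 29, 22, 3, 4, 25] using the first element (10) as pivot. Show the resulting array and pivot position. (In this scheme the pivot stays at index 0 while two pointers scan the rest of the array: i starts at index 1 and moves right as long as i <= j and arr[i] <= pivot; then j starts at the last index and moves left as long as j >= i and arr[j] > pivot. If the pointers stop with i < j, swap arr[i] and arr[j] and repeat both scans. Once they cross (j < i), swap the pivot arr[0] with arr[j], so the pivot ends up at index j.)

Hoare-style two-pointer partition with pivot = 10:

Initial array: [10, 27, 29, 22, 3, 4, 25]

Pointers start at i = 1, j = 6.
i stops at index 1 (arr[1]=27 > 10), j stops at index 5 (arr[5]=4 <= 10): swap arr[1] and arr[5], array becomes [10, 4, 29, 22, 3, 27, 25]
i stops at index 2 (arr[2]=29 > 10), j stops at index 4 (arr[4]=3 <= 10): swap arr[2] and arr[4], array becomes [10, 4, 3, 22, 29, 27, 25]
i ends at 3, j ends at 2: the pointers have crossed (j < i), so scanning stops.

Swap pivot arr[0] with arr[2] to place pivot at position 2: [3, 4, 10, 22, 29, 27, 25]
Pivot position: 2

After partitioning with pivot 10, the array becomes [3, 4, 10, 22, 29, 27, 25]. The pivot is placed at index 2. All elements to the left of the pivot are <= 10, and all elements to the right are > 10.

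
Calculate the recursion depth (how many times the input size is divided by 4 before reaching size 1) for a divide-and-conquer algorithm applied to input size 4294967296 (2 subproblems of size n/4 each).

For divide and conquer with division factor 4:

Problem sizes at each level:
Level 0: 4294967296
Level 1: 1073741824
Level 2: 268435456
Level 3: 67108864
Level 4: 16777216
Level 5: 4194304
Level 6: 1048576
Level 7: 262144
Level 8: 65536
Level 9: 16384
Level 10: 4096
Level 11: 1024
Level 12: 256
Level 13: 64
Level 14: 16
Level 15: 4
Level 16: 1

The root is level 0 and the size-1 base case is level 16 (the tree spans levels 0 through 16, i.e. 17 levels counting the root), so the depth is the number of divisions: log_4(4294967296) = 16

The recursion tree depth is log_4(4294967296) = 16. At each level, the problem size is divided by 4, so it takes 16 divisions to reduce to a base case of size 1. The algorithm makes 2 recursive calls at each level.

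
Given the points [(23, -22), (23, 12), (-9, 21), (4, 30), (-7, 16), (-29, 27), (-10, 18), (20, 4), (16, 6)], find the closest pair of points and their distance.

Computing all pairwise distances among 9 points:

d((23, -22), (23, 12)) = 34.0
d((23, -22), (-9, 21)) = 53.6004
d((23, -22), (4, 30)) = 55.3624
d((23, -22), (-7, 16)) = 48.4149
d((23, -22), (-29, 27)) = 71.4493
d((23, -22), (-10, 18)) = 51.8556
d((23, -22), (20, 4)) = 26.1725
d((23, -22), (16, 6)) = 28.8617
d((23, 12), (-9, 21)) = 33.2415
d((23, 12), (4, 30)) = 26.1725
d((23, 12), (-7, 16)) = 30.2655
d((23, 12), (-29, 27)) = 54.1202
d((23, 12), (-10, 18)) = 33.541
d((23, 12), (20, 4)) = 8.544
d((23, 12), (16, 6)) = 9.2195
d((-9, 21), (4, 30)) = 15.8114
d((-9, 21), (-7, 16)) = 5.3852
d((-9, 21), (-29, 27)) = 20.8806
d((-9, 21), (-10, 18)) = 3.1623 <-- minimum
d((-9, 21), (20, 4)) = 33.6155
d((-9, 21), (16, 6)) = 29.1548
d((4, 30), (-7, 16)) = 17.8045
d((4, 30), (-29, 27)) = 33.1361
d((4, 30), (-10, 18)) = 18.4391
d((4, 30), (20, 4)) = 30.5287
d((4, 30), (16, 6)) = 26.8328
d((-7, 16), (-29, 27)) = 24.5967
d((-7, 16), (-10, 18)) = 3.6056
d((-7, 16), (20, 4)) = 29.5466
d((-7, 16), (16, 6)) = 25.0799
d((-29, 27), (-10, 18)) = 21.0238
d((-29, 27), (20, 4)) = 54.1295
d((-29, 27), (16, 6)) = 49.6588
d((-10, 18), (20, 4)) = 33.1059
d((-10, 18), (16, 6)) = 28.6356
d((20, 4), (16, 6)) = 4.4721

Closest pair: (-9, 21) and (-10, 18) with distance 3.1623

The closest pair is (-9, 21) and (-10, 18) with Euclidean distance 3.1623. For 9 points, brute-force pairwise comparison is shown above. For large n, the divide-and-conquer algorithm (sort by x, recurse on halves, check the dividing strip) achieves O(n log n).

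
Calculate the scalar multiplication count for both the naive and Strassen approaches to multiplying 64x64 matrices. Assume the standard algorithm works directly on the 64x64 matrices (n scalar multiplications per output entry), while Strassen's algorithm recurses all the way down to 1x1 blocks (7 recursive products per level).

Matrix multiplication for 64x64 matrices:

Standard algorithm: 64^3 = 262144 multiplications
Strassen's algorithm: 7^(log2(64)) = 7^6 = 117649 multiplications
Savings: 262144 - 117649 = 144495 multiplications

Standard: 262144 multiplications (64^3). Strassen: 117649 multiplications (7^6). Strassen reduces 8 recursive multiplications to 7 at each level.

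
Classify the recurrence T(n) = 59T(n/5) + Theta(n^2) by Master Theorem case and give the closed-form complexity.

Master Theorem for T(n) = 59T(n/5) + O(n^2):

a = 59, b = 5, c = 2
log_b(a) = log_5(59) = 2.5335

Case 1: c = 2 < log_5(59) = 2.5335
T(n) = O(n^(log_5 59))

For T(n) = 59T(n/5) + O(n^2): log_5(59) = 2.5335. This is Case 1 of the Master Theorem (c < log_b(a), work dominated by leaves), giving O(n^(log_5 59)).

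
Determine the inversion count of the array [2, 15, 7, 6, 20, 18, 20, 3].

Finding inversions in [2, 15, 7, 6, 20, 18, 20, 3]:

(1, 2): arr[1]=15 > arr[2]=7
(1, 3): arr[1]=15 > arr[3]=6
(1, 7): arr[1]=15 > arr[7]=3
(2, 3): arr[2]=7 > arr[3]=6
(2, 7): arr[2]=7 > arr[7]=3
(3, 7): arr[3]=6 > arr[7]=3
(4, 5): arr[4]=20 > arr[5]=18
(4, 7): arr[4]=20 > arr[7]=3
(5, 7): arr[5]=18 > arr[7]=3
(6, 7): arr[6]=20 > arr[7]=3

Total inversions: 10

The array has 10 inversion(s): (1,2), (1,3), (1,7), (2,3), (2,7), (3,7), (4,5), (4,7), (5,7), (6,7). Each pair (i,j) satisfies i < j and arr[i] > arr[j].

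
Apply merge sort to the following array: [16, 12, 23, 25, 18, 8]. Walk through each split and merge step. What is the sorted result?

Merge sort trace:

Split: [16, 12, 23, 25, 18, 8] -> [16, 12, 23] and [25, 18, 8]
  Split: [16, 12, 23] -> [16] and [12, 23]
    Split: [12, 23] -> [12] and [23]
    Merge: [12] + [23] -> [12, 23]
  Merge: [16] + [12, 23] -> [12, 16, 23]
  Split: [25, 18, 8] -> [25] and [18, 8]
    Split: [18, 8] -> [18] and [8]
    Merge: [18] + [8] -> [8, 18]
  Merge: [25] + [8, 18] -> [8, 18, 25]
Merge: [12, 16, 23] + [8, 18, 25] -> [8, 12, 16, 18, 23, 25]

Final sorted array: [8, 12, 16, 18, 23, 25]

The merge sort proceeds by recursively splitting the array and merging sorted halves.
After all merges, the sorted array is [8, 12, 16, 18, 23, 25].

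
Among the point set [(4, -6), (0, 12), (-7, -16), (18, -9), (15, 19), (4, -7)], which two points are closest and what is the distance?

Computing all pairwise distances among 6 points:

d((4, -6), (0, 12)) = 18.4391
d((4, -6), (-7, -16)) = 14.8661
d((4, -6), (18, -9)) = 14.3178
d((4, -6), (15, 19)) = 27.313
d((4, -6), (4, -7)) = 1.0 <-- minimum
d((0, 12), (-7, -16)) = 28.8617
d((0, 12), (18, -9)) = 27.6586
d((0, 12), (15, 19)) = 16.5529
d((0, 12), (4, -7)) = 19.4165
d((-7, -16), (18, -9)) = 25.9615
d((-7, -16), (15, 19)) = 41.3401
d((-7, -16), (4, -7)) = 14.2127
d((18, -9), (15, 19)) = 28.1603
d((18, -9), (4, -7)) = 14.1421
d((15, 19), (4, -7)) = 28.2312

Closest pair: (4, -6) and (4, -7) with distance 1.0

The closest pair is (4, -6) and (4, -7) with Euclidean distance 1.0. For 6 points, brute-force pairwise comparison is shown above. For large n, the divide-and-conquer algorithm (sort by x, recurse on halves, check the dividing strip) achieves O(n log n).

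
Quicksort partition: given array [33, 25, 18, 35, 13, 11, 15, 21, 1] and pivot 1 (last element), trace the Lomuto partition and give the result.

Lomuto partition with pivot = 1:

Initial array: [33, 25, 18, 35, 13, 11, 15, 21, 1]

arr[0]=33 > 1: no swap
arr[1]=25 > 1: no swap
arr[2]=18 > 1: no swap
arr[3]=35 > 1: no swap
arr[4]=13 > 1: no swap
arr[5]=11 > 1: no swap
arr[6]=15 > 1: no swap
arr[7]=21 > 1: no swap

Place pivot at position 0: [1, 25, 18, 35, 13, 11, 15, 21, 33]
Pivot position: 0

After partitioning with pivot 1, the array becomes [1, 25, 18, 35, 13, 11, 15, 21, 33]. The pivot is placed at index 0. All elements to the left of the pivot are <= 1, and all elements to the right are > 1.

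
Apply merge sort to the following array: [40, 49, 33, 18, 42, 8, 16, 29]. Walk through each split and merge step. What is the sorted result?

Merge sort trace:

Split: [40, 49, 33, 18, 42, 8, 16, 29] -> [40, 49, 33, 18] and [42, 8, 16, 29]
  Split: [40, 49, 33, 18] -> [40, 49] and [33, 18]
    Split: [40, 49] -> [40] and [49]
    Merge: [40] + [49] -> [40, 49]
    Split: [33, 18] -> [33] and [18]
    Merge: [33] + [18] -> [18, 33]
  Merge: [40, 49] + [18, 33] -> [18, 33, 40, 49]
  Split: [42, 8, 16, 29] -> [42, 8] and [16, 29]
    Split: [42, 8] -> [42] and [8]
    Merge: [42] + [8] -> [8, 42]
    Split: [16, 29] -> [16] and [29]
    Merge: [16] + [29] -> [16, 29]
  Merge: [8, 42] + [16, 29] -> [8, 16, 29, 42]
Merge: [18, 33, 40, 49] + [8, 16, 29, 42] -> [8, 16, 18, 29, 33, 40, 42, 49]

Final sorted array: [8, 16, 18, 29, 33, 40, 42, 49]

The merge sort proceeds by recursively splitting the array and merging sorted halves.
After all merges, the sorted array is [8, 16, 18, 29, 33, 40, 42, 49].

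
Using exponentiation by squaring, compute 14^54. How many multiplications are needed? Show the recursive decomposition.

Computing 14^54 by squaring (build up from 14^1; each line after the first costs one multiplication):

14^1 = 14
14^2 = (14^1)^2 = 14^2 = 196
14^3 = 14 * 14^2 = 14 * 196 = 2744
14^6 = (14^3)^2 = 2744^2 = 7529536
14^12 = (14^6)^2 = 7529536^2 = 56693912375296
14^13 = 14 * 14^12 = 14 * 56693912375296 = 793714773254144
14^26 = (14^13)^2 = 793714773254144^2 = 629983141281877223603213172736
14^27 = 14 * 14^26 = 14 * 629983141281877223603213172736 = 8819763977946281130444984418304
14^54 = (14^27)^2 = 8819763977946281130444984418304^2 = 77788236626678808982722471083604074886584214739573349250236416

Result: 77788236626678808982722471083604074886584214739573349250236416
Multiplications needed: 8 (8 lines after 14^1)

14^54 = 77788236626678808982722471083604074886584214739573349250236416. Using exponentiation by squaring, this requires 8 multiplications. The key idea: if the exponent is even, square the half-power; if odd, multiply by the base once.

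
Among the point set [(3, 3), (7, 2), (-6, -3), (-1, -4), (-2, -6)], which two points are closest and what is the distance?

Computing all pairwise distances among 5 points:

d((3, 3), (7, 2)) = 4.1231
d((3, 3), (-6, -3)) = 10.8167
d((3, 3), (-1, -4)) = 8.0623
d((3, 3), (-2, -6)) = 10.2956
d((7, 2), (-6, -3)) = 13.9284
d((7, 2), (-1, -4)) = 10.0
d((7, 2), (-2, -6)) = 12.0416
d((-6, -3), (-1, -4)) = 5.099
d((-6, -3), (-2, -6)) = 5.0
d((-1, -4), (-2, -6)) = 2.2361 <-- minimum

Closest pair: (-1, -4) and (-2, -6) with distance 2.2361

The closest pair is (-1, -4) and (-2, -6) with Euclidean distance 2.2361. For 5 points, brute-force pairwise comparison is shown above. For large n, the divide-and-conquer algorithm (sort by x, recurse on halves, check the dividing strip) achieves O(n log n).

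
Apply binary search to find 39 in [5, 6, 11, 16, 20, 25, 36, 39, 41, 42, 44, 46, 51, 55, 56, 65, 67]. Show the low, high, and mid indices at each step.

Binary search for 39 in [5, 6, 11, 16, 20, 25, 36, 39, 41, 42, 44, 46, 51, 55, 56, 65, 67]:

lo=0, hi=16, mid=8, arr[mid]=41 -> 41 > 39, search left half
lo=0, hi=7, mid=3, arr[mid]=16 -> 16 < 39, search right half
lo=4, hi=7, mid=5, arr[mid]=25 -> 25 < 39, search right half
lo=6, hi=7, mid=6, arr[mid]=36 -> 36 < 39, search right half
lo=7, hi=7, mid=7, arr[mid]=39 -> Found target at index 7!

Binary search finds 39 at index 7 after 5 comparisons. The search repeatedly halves the search space by comparing with the middle element.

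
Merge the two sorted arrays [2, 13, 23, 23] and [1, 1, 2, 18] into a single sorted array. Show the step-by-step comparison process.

Merging process:

Compare 2 vs 1: take 1 from right. Merged: [1]
Compare 2 vs 1: take 1 from right. Merged: [1, 1]
Compare 2 vs 2: take 2 from left. Merged: [1, 1, 2]
Compare 13 vs 2: take 2 from right. Merged: [1, 1, 2, 2]
Compare 13 vs 18: take 13 from left. Merged: [1, 1, 2, 2, 13]
Compare 23 vs 18: take 18 from right. Merged: [1, 1, 2, 2, 13, 18]
Append remaining from left: [23, 23]. Merged: [1, 1, 2, 2, 13, 18, 23, 23]

Final merged array: [1, 1, 2, 2, 13, 18, 23, 23]
Total comparisons: 6

The merged array is [1, 1, 2, 2, 13, 18, 23, 23], requiring 6 comparisons. The merge step runs in O(n) time where n is the total number of elements.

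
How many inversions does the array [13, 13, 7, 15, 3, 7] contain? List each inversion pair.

Finding inversions in [13, 13, 7, 15, 3, 7]:

(0, 2): arr[0]=13 > arr[2]=7
(0, 4): arr[0]=13 > arr[4]=3
(0, 5): arr[0]=13 > arr[5]=7
(1, 2): arr[1]=13 > arr[2]=7
(1, 4): arr[1]=13 > arr[4]=3
(1, 5): arr[1]=13 > arr[5]=7
(2, 4): arr[2]=7 > arr[4]=3
(3, 4): arr[3]=15 > arr[4]=3
(3, 5): arr[3]=15 > arr[5]=7

Total inversions: 9

The array has 9 inversion(s): (0,2), (0,4), (0,5), (1,2), (1,4), (1,5), (2,4), (3,4), (3,5). Each pair (i,j) satisfies i < j and arr[i] > arr[j].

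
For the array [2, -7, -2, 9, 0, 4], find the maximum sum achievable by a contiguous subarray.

Using Kadane's algorithm on [2, -7, -2, 9, 0, 4]:

Scanning through the array:
Position 1 (value -7): max_ending_here = -5, max_so_far = 2
Position 2 (value -2): max_ending_here = -2, max_so_far = 2
Position 3 (value 9): max_ending_here = 9, max_so_far = 9
Position 4 (value 0): max_ending_here = 9, max_so_far = 9
Position 5 (value 4): max_ending_here = 13, max_so_far = 13

Maximum subarray: [9, 0, 4]
Maximum sum: 13

The maximum subarray is [9, 0, 4] with sum 13. This subarray runs from index 3 to index 5.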